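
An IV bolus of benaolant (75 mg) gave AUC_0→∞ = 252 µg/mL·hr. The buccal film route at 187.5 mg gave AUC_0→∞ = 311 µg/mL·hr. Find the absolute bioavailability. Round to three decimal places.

F = (AUC_ev / D_ev) / (AUC_iv / D_iv)
  = (311/187.5) / (252/75)
  = 1.65867 / 3.36 = 0.4937

F = 0.494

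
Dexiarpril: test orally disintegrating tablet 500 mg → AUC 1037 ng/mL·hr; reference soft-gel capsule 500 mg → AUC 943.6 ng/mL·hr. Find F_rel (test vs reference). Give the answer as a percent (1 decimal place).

F_rel = (AUC_test/D_test) / (AUC_ref/D_ref)
      = (1037/500) / (943.6/500)
      = 2.074 / 1.8872 = 1.0990 = 109.90%

F_rel = 109.9%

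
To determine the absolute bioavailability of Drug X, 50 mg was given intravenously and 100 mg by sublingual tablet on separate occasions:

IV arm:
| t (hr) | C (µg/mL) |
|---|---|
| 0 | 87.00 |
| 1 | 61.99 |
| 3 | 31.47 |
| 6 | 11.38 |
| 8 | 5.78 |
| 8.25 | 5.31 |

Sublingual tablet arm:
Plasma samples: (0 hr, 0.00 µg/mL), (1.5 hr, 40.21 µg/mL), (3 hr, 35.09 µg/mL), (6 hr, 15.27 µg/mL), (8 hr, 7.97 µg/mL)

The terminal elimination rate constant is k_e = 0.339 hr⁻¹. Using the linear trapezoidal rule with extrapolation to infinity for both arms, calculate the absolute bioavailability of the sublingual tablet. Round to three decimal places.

Trapezoidal AUC_0→8.25 (IV):
  [0→1]: (87.00+61.99)/2 × 1 = 74.495
  [1→3]: (61.99+31.47)/2 × 2 = 93.46
  [3→6]: (31.47+11.38)/2 × 3 = 64.275
  [6→8]: (11.38+5.78)/2 × 2 = 17.16
  [8→8.25]: (5.78+5.31)/2 × 0.25 = 1.38625
  Sum = 250.77625 µg/mL·hr
IV tail: 5.31/0.339 = 15.664; AUC_iv,0→∞ = 250.77625 + 15.664 = 266.44025 µg/mL·hr
Trapezoidal AUC_0→8 (sublingual tablet):
  [0→1.5]: (0.00+40.21)/2 × 1.5 = 30.1575
  [1.5→3]: (40.21+35.09)/2 × 1.5 = 56.475
  [3→6]: (35.09+15.27)/2 × 3 = 75.54
  [6→8]: (15.27+7.97)/2 × 2 = 23.24
  Sum = 185.4125 µg/mL·hr
sublingual tablet tail: 7.97/0.339 = 23.510; AUC_ev,0→∞ = 185.4125 + 23.510 = 208.9225 µg/mL·hr
F = (AUC_ev/D_ev)/(AUC_iv/D_iv) = (208.9225/100)/(266.44025/50) = 2.089225/5.328805 = 0.3921

F = 0.392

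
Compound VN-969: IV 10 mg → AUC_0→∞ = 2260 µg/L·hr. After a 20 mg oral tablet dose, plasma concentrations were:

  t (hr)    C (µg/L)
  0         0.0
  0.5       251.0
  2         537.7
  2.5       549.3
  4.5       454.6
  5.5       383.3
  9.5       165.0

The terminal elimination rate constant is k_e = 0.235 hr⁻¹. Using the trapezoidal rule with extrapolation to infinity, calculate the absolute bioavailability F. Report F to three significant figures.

F = 0.918

Trapezoidal AUC_0→9.5 (oral tablet):
  [0→0.5]: (0.0+251.0)/2 × 0.5 = 62.75
  [0.5→2]: (251.0+537.7)/2 × 1.5 = 591.525
  [2→2.5]: (537.7+549.3)/2 × 0.5 = 271.75
  [2.5→4.5]: (549.3+454.6)/2 × 2 = 1003.9
  [4.5→5.5]: (454.6+383.3)/2 × 1 = 418.95
  [5.5→9.5]: (383.3+165.0)/2 × 4 = 1096.6
  Sum = 3445.475 µg/L·hr
Tail: C_last/k_e = 165.0/0.235 = 702.128
AUC_0→∞ (oral tablet) = 3445.475 + 702.128 = 4147.603 µg/L·hr
F = (AUC_ev/D_ev)/(AUC_iv/D_iv) = (4147.603/20)/(2260/10) = 207.38015/226 = 0.9176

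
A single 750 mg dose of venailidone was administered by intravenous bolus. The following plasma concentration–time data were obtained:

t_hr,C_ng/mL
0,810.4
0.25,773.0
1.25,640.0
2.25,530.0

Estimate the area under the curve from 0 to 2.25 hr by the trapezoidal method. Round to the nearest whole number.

AUC = 1489 ng/mL·hr

Trapezoidal AUC_0→2.25:
  [0→0.25]: (810.4+773.0)/2 × 0.25 = 197.925
  [0.25→1.25]: (773.0+640.0)/2 × 1 = 706.5
  [1.25→2.25]: (640.0+530.0)/2 × 1 = 585.0
  Sum = 1489.425 ng/mL·hr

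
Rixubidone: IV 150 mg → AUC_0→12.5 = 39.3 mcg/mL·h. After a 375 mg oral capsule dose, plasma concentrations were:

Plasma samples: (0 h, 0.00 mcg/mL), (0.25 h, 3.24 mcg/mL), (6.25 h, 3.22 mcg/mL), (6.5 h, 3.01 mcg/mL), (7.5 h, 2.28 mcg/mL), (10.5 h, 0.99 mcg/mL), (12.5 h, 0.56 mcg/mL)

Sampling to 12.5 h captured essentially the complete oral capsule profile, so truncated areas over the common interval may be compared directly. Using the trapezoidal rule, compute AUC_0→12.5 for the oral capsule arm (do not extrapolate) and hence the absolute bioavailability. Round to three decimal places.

F = 0.302

Trapezoidal AUC_0→12.5 (oral capsule):
  [0→0.25]: (0.00+3.24)/2 × 0.25 = 0.405
  [0.25→6.25]: (3.24+3.22)/2 × 6 = 19.38
  [6.25→6.5]: (3.22+3.01)/2 × 0.25 = 0.77875
  [6.5→7.5]: (3.01+2.28)/2 × 1 = 2.645
  [7.5→10.5]: (2.28+0.99)/2 × 3 = 4.905
  [10.5→12.5]: (0.99+0.56)/2 × 2 = 1.55
  Sum = 29.66375 mcg/mL·h
F = (AUC_ev/D_ev)/(AUC_iv/D_iv) = (29.66375/375)/(39.3/150) = 0.0791033/0.262 = 0.3019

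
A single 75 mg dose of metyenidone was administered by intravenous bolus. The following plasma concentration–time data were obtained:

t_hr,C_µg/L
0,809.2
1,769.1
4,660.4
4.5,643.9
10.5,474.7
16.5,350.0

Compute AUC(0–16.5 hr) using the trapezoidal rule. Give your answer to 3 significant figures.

Trapezoidal AUC_0→16.5:
  [0→1]: (809.2+769.1)/2 × 1 = 789.15
  [1→4]: (769.1+660.4)/2 × 3 = 2144.25
  [4→4.5]: (660.4+643.9)/2 × 0.5 = 326.075
  [4.5→10.5]: (643.9+474.7)/2 × 6 = 3355.8
  [10.5→16.5]: (474.7+350.0)/2 × 6 = 2474.1
  Sum = 9089.375 µg/L·hr

AUC = 9090 µg/L·hr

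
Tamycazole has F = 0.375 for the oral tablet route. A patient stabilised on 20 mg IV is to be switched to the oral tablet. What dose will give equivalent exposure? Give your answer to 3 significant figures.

D_oral = 53.3 mg

For equal systemic exposure: F × D_ev = D_iv
D_ev = D_iv / F = 20 / 0.375 = 53.3333 mg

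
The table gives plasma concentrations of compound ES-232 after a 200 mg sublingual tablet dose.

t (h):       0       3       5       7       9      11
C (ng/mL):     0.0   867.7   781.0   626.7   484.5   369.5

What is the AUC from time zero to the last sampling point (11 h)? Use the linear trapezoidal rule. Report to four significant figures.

Trapezoidal AUC_0→11:
  [0→3]: (0.0+867.7)/2 × 3 = 1301.55
  [3→5]: (867.7+781.0)/2 × 2 = 1648.7
  [5→7]: (781.0+626.7)/2 × 2 = 1407.7
  [7→9]: (626.7+484.5)/2 × 2 = 1111.2
  [9→11]: (484.5+369.5)/2 × 2 = 854.0
  Sum = 6323.15 ng/mL·h

AUC = 6323 ng/mL·h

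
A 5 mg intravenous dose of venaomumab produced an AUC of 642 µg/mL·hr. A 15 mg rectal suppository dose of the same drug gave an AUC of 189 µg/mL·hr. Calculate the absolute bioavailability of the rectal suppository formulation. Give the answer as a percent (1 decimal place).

F = (AUC_ev / D_ev) / (AUC_iv / D_iv)
  = (189/15) / (642/5)
  = 12.6 / 128.4 = 0.0981
  = 9.81%

F = 9.8%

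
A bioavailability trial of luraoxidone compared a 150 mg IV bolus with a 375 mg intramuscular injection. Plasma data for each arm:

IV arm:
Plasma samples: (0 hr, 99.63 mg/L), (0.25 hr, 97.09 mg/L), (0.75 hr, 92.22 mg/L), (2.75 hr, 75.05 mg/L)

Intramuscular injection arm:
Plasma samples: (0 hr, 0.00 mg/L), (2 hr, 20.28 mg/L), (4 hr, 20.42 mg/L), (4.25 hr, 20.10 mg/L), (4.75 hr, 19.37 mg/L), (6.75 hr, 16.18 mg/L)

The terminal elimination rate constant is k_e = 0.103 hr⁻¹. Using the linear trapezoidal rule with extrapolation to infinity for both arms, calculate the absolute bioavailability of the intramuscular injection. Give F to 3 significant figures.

Trapezoidal AUC_0→2.75 (IV):
  [0→0.25]: (99.63+97.09)/2 × 0.25 = 24.59
  [0.25→0.75]: (97.09+92.22)/2 × 0.5 = 47.3275
  [0.75→2.75]: (92.22+75.05)/2 × 2 = 167.27
  Sum = 239.1875 mg/L·hr
IV tail: 75.05/0.103 = 728.641; AUC_iv,0→∞ = 239.1875 + 728.641 = 967.8285 mg/L·hr
Trapezoidal AUC_0→6.75 (intramuscular injection):
  [0→2]: (0.00+20.28)/2 × 2 = 20.28
  [2→4]: (20.28+20.42)/2 × 2 = 40.7
  [4→4.25]: (20.42+20.10)/2 × 0.25 = 5.065
  [4.25→4.75]: (20.10+19.37)/2 × 0.5 = 9.8675
  [4.75→6.75]: (19.37+16.18)/2 × 2 = 35.55
  Sum = 111.4625 mg/L·hr
intramuscular injection tail: 16.18/0.103 = 157.087; AUC_ev,0→∞ = 111.4625 + 157.087 = 268.5495 mg/L·hr
F = (AUC_ev/D_ev)/(AUC_iv/D_iv) = (268.5495/375)/(967.8285/150) = 0.716132/6.45219 = 0.1110

F = 0.111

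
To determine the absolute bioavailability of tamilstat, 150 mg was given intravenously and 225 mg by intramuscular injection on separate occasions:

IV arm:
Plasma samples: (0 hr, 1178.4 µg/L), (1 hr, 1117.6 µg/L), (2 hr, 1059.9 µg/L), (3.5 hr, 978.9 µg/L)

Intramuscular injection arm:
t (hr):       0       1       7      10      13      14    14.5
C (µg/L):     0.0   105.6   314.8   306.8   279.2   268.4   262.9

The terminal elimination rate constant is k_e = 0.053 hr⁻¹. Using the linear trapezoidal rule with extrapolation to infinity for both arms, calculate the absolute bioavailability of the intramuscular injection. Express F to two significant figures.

Trapezoidal AUC_0→3.5 (IV):
  [0→1]: (1178.4+1117.6)/2 × 1 = 1148.0
  [1→2]: (1117.6+1059.9)/2 × 1 = 1088.75
  [2→3.5]: (1059.9+978.9)/2 × 1.5 = 1529.1
  Sum = 3765.85 µg/L·hr
IV tail: 978.9/0.053 = 18469.811; AUC_iv,0→∞ = 3765.85 + 18469.811 = 22235.661 µg/L·hr
Trapezoidal AUC_0→14.5 (intramuscular injection):
  [0→1]: (0.0+105.6)/2 × 1 = 52.8
  [1→7]: (105.6+314.8)/2 × 6 = 1261.2
  [7→10]: (314.8+306.8)/2 × 3 = 932.4
  [10→13]: (306.8+279.2)/2 × 3 = 879.0
  [13→14]: (279.2+268.4)/2 × 1 = 273.8
  [14→14.5]: (268.4+262.9)/2 × 0.5 = 132.825
  Sum = 3532.025 µg/L·hr
intramuscular injection tail: 262.9/0.053 = 4960.377; AUC_ev,0→∞ = 3532.025 + 4960.377 = 8492.402 µg/L·hr
F = (AUC_ev/D_ev)/(AUC_iv/D_iv) = (8492.402/225)/(22235.661/150) = 37.744/148.23774 = 0.2546

F = 0.25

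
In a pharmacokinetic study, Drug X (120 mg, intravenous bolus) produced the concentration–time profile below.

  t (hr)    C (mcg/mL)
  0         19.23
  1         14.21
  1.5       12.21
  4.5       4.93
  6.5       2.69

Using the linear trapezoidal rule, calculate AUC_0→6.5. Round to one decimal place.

Trapezoidal AUC_0→6.5:
  [0→1]: (19.23+14.21)/2 × 1 = 16.72
  [1→1.5]: (14.21+12.21)/2 × 0.5 = 6.605
  [1.5→4.5]: (12.21+4.93)/2 × 3 = 25.71
  [4.5→6.5]: (4.93+2.69)/2 × 2 = 7.62
  Sum = 56.655 mcg/mL·hr

AUC = 56.7 mcg/mL·hr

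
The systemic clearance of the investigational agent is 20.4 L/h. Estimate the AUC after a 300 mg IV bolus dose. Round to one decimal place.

AUC = 14.7 mg/L·h

AUC_0→∞ = Dose_iv / CL
        = 300 / 20.4 = 14.7059 mg/L·h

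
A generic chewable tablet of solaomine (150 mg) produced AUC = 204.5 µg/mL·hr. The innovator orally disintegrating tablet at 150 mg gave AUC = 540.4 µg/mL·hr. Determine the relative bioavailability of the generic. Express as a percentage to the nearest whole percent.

F_rel = 38%

F_rel = (AUC_test/D_test) / (AUC_ref/D_ref)
      = (204.5/150) / (540.4/150)
      = 1.36333 / 3.60267 = 0.3784 = 37.84%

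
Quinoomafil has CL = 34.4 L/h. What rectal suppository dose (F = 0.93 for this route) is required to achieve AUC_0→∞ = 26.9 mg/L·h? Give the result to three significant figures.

Dose = CL × AUC_0→∞ / F
     = 34.4 × 26.9 / 0.93 = 995.011 mg

Dose = 995 mg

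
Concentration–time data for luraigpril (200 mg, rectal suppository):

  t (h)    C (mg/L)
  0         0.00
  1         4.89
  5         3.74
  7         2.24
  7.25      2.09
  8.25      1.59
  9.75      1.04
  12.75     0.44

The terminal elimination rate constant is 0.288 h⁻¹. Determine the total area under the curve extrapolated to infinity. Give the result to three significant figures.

AUC = 33.8 mg/L·h

Trapezoidal AUC_0→12.75:
  [0→1]: (0.00+4.89)/2 × 1 = 2.445
  [1→5]: (4.89+3.74)/2 × 4 = 17.26
  [5→7]: (3.74+2.24)/2 × 2 = 5.98
  [7→7.25]: (2.24+2.09)/2 × 0.25 = 0.54125
  [7.25→8.25]: (2.09+1.59)/2 × 1 = 1.84
  [8.25→9.75]: (1.59+1.04)/2 × 1.5 = 1.9725
  [9.75→12.75]: (1.04+0.44)/2 × 3 = 2.22
  Sum = 32.25875 mg/L·h
Extrapolated tail: C_last / k_e = 0.44 / 0.288 = 1.528
AUC_0→∞ = 32.25875 + 1.528 = 33.78675 mg/L·h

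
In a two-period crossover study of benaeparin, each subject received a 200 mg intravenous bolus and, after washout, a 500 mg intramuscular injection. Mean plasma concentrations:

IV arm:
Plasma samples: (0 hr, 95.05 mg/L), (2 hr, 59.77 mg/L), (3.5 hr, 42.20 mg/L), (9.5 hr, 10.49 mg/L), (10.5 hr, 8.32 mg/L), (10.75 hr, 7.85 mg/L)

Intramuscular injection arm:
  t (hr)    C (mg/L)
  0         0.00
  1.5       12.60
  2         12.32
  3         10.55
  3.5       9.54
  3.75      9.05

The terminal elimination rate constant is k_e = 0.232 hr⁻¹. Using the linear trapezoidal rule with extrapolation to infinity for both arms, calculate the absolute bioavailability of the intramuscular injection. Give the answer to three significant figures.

F = 0.0676

Trapezoidal AUC_0→10.75 (IV):
  [0→2]: (95.05+59.77)/2 × 2 = 154.82
  [2→3.5]: (59.77+42.20)/2 × 1.5 = 76.4775
  [3.5→9.5]: (42.20+10.49)/2 × 6 = 158.07
  [9.5→10.5]: (10.49+8.32)/2 × 1 = 9.405
  [10.5→10.75]: (8.32+7.85)/2 × 0.25 = 2.02125
  Sum = 400.79375 mg/L·hr
IV tail: 7.85/0.232 = 33.836; AUC_iv,0→∞ = 400.79375 + 33.836 = 434.62975 mg/L·hr
Trapezoidal AUC_0→3.75 (intramuscular injection):
  [0→1.5]: (0.00+12.60)/2 × 1.5 = 9.45
  [1.5→2]: (12.60+12.32)/2 × 0.5 = 6.23
  [2→3]: (12.32+10.55)/2 × 1 = 11.435
  [3→3.5]: (10.55+9.54)/2 × 0.5 = 5.0225
  [3.5→3.75]: (9.54+9.05)/2 × 0.25 = 2.32375
  Sum = 34.46125 mg/L·hr
intramuscular injection tail: 9.05/0.232 = 39.009; AUC_ev,0→∞ = 34.46125 + 39.009 = 73.47025 mg/L·hr
F = (AUC_ev/D_ev)/(AUC_iv/D_iv) = (73.47025/500)/(434.62975/200) = 0.1469405/2.17315 = 0.0676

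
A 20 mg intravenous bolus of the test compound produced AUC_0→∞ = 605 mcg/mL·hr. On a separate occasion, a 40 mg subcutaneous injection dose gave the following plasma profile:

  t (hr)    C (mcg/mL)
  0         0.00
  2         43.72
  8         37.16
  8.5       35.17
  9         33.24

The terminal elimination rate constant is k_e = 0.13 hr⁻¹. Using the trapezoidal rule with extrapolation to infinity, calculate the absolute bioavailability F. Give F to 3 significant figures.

Trapezoidal AUC_0→9 (subcutaneous injection):
  [0→2]: (0.00+43.72)/2 × 2 = 43.72
  [2→8]: (43.72+37.16)/2 × 6 = 242.64
  [8→8.5]: (37.16+35.17)/2 × 0.5 = 18.0825
  [8.5→9]: (35.17+33.24)/2 × 0.5 = 17.1025
  Sum = 321.545 mcg/mL·hr
Tail: C_last/k_e = 33.24/0.13 = 255.692
AUC_0→∞ (subcutaneous injection) = 321.545 + 255.692 = 577.237 mcg/mL·hr
F = (AUC_ev/D_ev)/(AUC_iv/D_iv) = (577.237/40)/(605/20) = 14.430925/30.25 = 0.4771

F = 0.477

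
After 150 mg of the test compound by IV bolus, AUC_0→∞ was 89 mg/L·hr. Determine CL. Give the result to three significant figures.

CL = Dose_iv / AUC_0→∞
   = 150 / 89 = 1.68539 L/hr

CL = 1.69 L/hr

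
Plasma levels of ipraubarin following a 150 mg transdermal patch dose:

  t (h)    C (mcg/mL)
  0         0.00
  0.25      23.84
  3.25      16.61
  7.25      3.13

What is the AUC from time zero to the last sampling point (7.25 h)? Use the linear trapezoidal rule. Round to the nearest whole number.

Trapezoidal AUC_0→7.25:
  [0→0.25]: (0.00+23.84)/2 × 0.25 = 2.98
  [0.25→3.25]: (23.84+16.61)/2 × 3 = 60.675
  [3.25→7.25]: (16.61+3.13)/2 × 4 = 39.48
  Sum = 103.135 mcg/mL·h

AUC = 103 mcg/mL·h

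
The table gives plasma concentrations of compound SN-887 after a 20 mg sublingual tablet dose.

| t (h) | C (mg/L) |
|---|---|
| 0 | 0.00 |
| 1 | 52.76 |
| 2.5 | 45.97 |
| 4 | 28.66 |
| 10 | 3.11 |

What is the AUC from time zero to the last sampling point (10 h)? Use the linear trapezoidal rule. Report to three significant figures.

Trapezoidal AUC_0→10:
  [0→1]: (0.00+52.76)/2 × 1 = 26.38
  [1→2.5]: (52.76+45.97)/2 × 1.5 = 74.0475
  [2.5→4]: (45.97+28.66)/2 × 1.5 = 55.9725
  [4→10]: (28.66+3.11)/2 × 6 = 95.31
  Sum = 251.71 mg/L·h

AUC = 252 mg/L·h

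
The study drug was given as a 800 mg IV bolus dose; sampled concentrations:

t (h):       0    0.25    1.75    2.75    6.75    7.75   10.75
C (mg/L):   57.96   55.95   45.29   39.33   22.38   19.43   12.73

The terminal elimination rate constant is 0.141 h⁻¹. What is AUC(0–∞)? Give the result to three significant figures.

AUC = 415 mg/L·h

Trapezoidal AUC_0→10.75:
  [0→0.25]: (57.96+55.95)/2 × 0.25 = 14.23875
  [0.25→1.75]: (55.95+45.29)/2 × 1.5 = 75.93
  [1.75→2.75]: (45.29+39.33)/2 × 1 = 42.31
  [2.75→6.75]: (39.33+22.38)/2 × 4 = 123.42
  [6.75→7.75]: (22.38+19.43)/2 × 1 = 20.905
  [7.75→10.75]: (19.43+12.73)/2 × 3 = 48.24
  Sum = 325.04375 mg/L·h
Extrapolated tail: C_last / k_e = 12.73 / 0.141 = 90.284
AUC_0→∞ = 325.04375 + 90.284 = 415.32775 mg/L·h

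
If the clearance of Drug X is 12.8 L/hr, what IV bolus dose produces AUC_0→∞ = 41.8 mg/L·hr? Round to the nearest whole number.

Dose = 535 mg

Dose_iv = CL × AUC_0→∞
     = 12.8 × 41.8 = 535.04 mg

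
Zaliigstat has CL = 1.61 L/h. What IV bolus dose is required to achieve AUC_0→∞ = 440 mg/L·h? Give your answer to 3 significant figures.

Dose_iv = CL × AUC_0→∞
     = 1.61 × 440 = 708.4 mg

Dose = 708 mg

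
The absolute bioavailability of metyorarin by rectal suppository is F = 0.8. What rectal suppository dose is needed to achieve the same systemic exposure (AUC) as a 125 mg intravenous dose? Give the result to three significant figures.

For equal systemic exposure: F × D_ev = D_iv
D_ev = D_iv / F = 125 / 0.8 = 156.25 mg

D_rectal = 156 mg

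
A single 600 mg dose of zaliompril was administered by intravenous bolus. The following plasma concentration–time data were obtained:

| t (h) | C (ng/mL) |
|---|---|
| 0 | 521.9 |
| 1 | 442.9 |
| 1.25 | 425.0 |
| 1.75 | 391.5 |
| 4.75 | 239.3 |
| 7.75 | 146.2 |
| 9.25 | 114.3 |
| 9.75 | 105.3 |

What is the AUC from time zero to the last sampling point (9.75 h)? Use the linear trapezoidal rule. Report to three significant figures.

Trapezoidal AUC_0→9.75:
  [0→1]: (521.9+442.9)/2 × 1 = 482.4
  [1→1.25]: (442.9+425.0)/2 × 0.25 = 108.4875
  [1.25→1.75]: (425.0+391.5)/2 × 0.5 = 204.125
  [1.75→4.75]: (391.5+239.3)/2 × 3 = 946.2
  [4.75→7.75]: (239.3+146.2)/2 × 3 = 578.25
  [7.75→9.25]: (146.2+114.3)/2 × 1.5 = 195.375
  [9.25→9.75]: (114.3+105.3)/2 × 0.5 = 54.9
  Sum = 2569.7375 ng/mL·h

AUC = 2570 ng/mL·h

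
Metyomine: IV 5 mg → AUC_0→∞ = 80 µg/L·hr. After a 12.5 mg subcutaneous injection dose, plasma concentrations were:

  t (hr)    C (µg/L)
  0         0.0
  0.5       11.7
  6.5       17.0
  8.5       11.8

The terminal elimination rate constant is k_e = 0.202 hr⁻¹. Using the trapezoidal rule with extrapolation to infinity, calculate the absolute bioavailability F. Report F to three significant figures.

F = 0.881

Trapezoidal AUC_0→8.5 (subcutaneous injection):
  [0→0.5]: (0.0+11.7)/2 × 0.5 = 2.925
  [0.5→6.5]: (11.7+17.0)/2 × 6 = 86.1
  [6.5→8.5]: (17.0+11.8)/2 × 2 = 28.8
  Sum = 117.825 µg/L·hr
Tail: C_last/k_e = 11.8/0.202 = 58.416
AUC_0→∞ (subcutaneous injection) = 117.825 + 58.416 = 176.241 µg/L·hr
F = (AUC_ev/D_ev)/(AUC_iv/D_iv) = (176.241/12.5)/(80/5) = 14.09928/16 = 0.8812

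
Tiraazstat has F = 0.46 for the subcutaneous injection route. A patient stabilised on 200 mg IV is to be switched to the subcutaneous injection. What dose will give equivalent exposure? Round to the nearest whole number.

For equal systemic exposure: F × D_ev = D_iv
D_ev = D_iv / F = 200 / 0.46 = 434.783 mg

D_subcutaneous = 435 mg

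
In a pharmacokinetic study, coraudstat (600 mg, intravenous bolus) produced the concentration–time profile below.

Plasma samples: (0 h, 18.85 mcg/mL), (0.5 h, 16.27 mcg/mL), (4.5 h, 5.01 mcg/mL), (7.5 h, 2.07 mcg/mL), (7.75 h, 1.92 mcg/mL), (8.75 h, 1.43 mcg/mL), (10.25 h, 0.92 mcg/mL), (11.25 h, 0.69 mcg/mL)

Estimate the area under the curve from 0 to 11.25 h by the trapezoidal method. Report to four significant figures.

Trapezoidal AUC_0→11.25:
  [0→0.5]: (18.85+16.27)/2 × 0.5 = 8.78
  [0.5→4.5]: (16.27+5.01)/2 × 4 = 42.56
  [4.5→7.5]: (5.01+2.07)/2 × 3 = 10.62
  [7.5→7.75]: (2.07+1.92)/2 × 0.25 = 0.49875
  [7.75→8.75]: (1.92+1.43)/2 × 1 = 1.675
  [8.75→10.25]: (1.43+0.92)/2 × 1.5 = 1.7625
  [10.25→11.25]: (0.92+0.69)/2 × 1 = 0.805
  Sum = 66.70125 mcg/mL·h

AUC = 66.70 mcg/mL·h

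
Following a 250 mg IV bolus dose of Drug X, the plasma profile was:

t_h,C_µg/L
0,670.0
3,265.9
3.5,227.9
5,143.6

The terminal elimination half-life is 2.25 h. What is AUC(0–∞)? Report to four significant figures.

Trapezoidal AUC_0→5:
  [0→3]: (670.0+265.9)/2 × 3 = 1403.85
  [3→3.5]: (265.9+227.9)/2 × 0.5 = 123.45
  [3.5→5]: (227.9+143.6)/2 × 1.5 = 278.625
  Sum = 1805.925 µg/L·h
k_e = ln2 / t½ = 0.693147 / 2.25 = 0.3081 h^-1
Extrapolated tail: C_last / k_e = 143.6 / 0.3081 = 466.082
AUC_0→∞ = 1805.925 + 466.082 = 2272.007 µg/L·h

AUC = 2272 µg/L·h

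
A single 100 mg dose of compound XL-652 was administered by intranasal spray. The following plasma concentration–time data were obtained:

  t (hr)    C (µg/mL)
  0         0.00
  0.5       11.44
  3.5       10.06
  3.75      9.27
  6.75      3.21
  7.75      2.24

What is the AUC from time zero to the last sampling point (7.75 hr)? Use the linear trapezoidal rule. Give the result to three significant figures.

AUC = 59.0 µg/mL·hr

Trapezoidal AUC_0→7.75:
  [0→0.5]: (0.00+11.44)/2 × 0.5 = 2.86
  [0.5→3.5]: (11.44+10.06)/2 × 3 = 32.25
  [3.5→3.75]: (10.06+9.27)/2 × 0.25 = 2.41625
  [3.75→6.75]: (9.27+3.21)/2 × 3 = 18.72
  [6.75→7.75]: (3.21+2.24)/2 × 1 = 2.725
  Sum = 58.97125 µg/mL·hr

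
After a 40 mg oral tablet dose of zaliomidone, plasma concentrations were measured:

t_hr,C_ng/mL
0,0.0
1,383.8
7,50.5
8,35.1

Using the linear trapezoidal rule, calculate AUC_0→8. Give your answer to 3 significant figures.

AUC = 1540 ng/mL·hr

Trapezoidal AUC_0→8:
  [0→1]: (0.0+383.8)/2 × 1 = 191.9
  [1→7]: (383.8+50.5)/2 × 6 = 1302.9
  [7→8]: (50.5+35.1)/2 × 1 = 42.8
  Sum = 1537.6 ng/mL·hr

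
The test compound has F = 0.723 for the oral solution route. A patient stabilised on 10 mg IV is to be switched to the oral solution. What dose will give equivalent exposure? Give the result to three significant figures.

D_oral = 13.8 mg

For equal systemic exposure: F × D_ev = D_iv
D_ev = D_iv / F = 10 / 0.723 = 13.8313 mg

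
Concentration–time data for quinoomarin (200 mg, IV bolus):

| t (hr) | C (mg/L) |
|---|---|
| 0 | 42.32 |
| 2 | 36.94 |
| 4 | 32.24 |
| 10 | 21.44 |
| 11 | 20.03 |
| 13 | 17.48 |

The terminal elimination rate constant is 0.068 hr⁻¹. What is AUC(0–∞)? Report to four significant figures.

AUC = 624.8 mg/L·hr

Trapezoidal AUC_0→13:
  [0→2]: (42.32+36.94)/2 × 2 = 79.26
  [2→4]: (36.94+32.24)/2 × 2 = 69.18
  [4→10]: (32.24+21.44)/2 × 6 = 161.04
  [10→11]: (21.44+20.03)/2 × 1 = 20.735
  [11→13]: (20.03+17.48)/2 × 2 = 37.51
  Sum = 367.725 mg/L·hr
Extrapolated tail: C_last / k_e = 17.48 / 0.068 = 257.059
AUC_0→∞ = 367.725 + 257.059 = 624.784 mg/L·hr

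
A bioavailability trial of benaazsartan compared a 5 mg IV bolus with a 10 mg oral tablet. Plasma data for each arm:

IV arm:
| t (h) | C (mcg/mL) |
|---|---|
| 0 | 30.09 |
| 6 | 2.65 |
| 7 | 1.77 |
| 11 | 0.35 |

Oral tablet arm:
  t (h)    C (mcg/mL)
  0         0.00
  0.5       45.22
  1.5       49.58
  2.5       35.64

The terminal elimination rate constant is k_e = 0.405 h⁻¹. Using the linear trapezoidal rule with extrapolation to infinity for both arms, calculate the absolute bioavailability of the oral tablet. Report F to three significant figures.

Trapezoidal AUC_0→11 (IV):
  [0→6]: (30.09+2.65)/2 × 6 = 98.22
  [6→7]: (2.65+1.77)/2 × 1 = 2.21
  [7→11]: (1.77+0.35)/2 × 4 = 4.24
  Sum = 104.67 mcg/mL·h
IV tail: 0.35/0.405 = 0.864; AUC_iv,0→∞ = 104.67 + 0.864 = 105.534 mcg/mL·h
Trapezoidal AUC_0→2.5 (oral tablet):
  [0→0.5]: (0.00+45.22)/2 × 0.5 = 11.305
  [0.5→1.5]: (45.22+49.58)/2 × 1 = 47.4
  [1.5→2.5]: (49.58+35.64)/2 × 1 = 42.61
  Sum = 101.315 mcg/mL·h
oral tablet tail: 35.64/0.405 = 88.000; AUC_ev,0→∞ = 101.315 + 88.000 = 189.315 mcg/mL·h
F = (AUC_ev/D_ev)/(AUC_iv/D_iv) = (189.315/10)/(105.534/5) = 18.9315/21.1068 = 0.8969

F = 0.897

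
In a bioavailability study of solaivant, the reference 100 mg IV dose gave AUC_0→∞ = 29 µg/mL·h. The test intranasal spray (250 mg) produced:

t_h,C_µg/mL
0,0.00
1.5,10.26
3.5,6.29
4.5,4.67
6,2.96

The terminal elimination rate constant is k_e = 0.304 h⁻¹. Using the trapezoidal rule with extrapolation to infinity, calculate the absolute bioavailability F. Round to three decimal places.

Trapezoidal AUC_0→6 (intranasal spray):
  [0→1.5]: (0.00+10.26)/2 × 1.5 = 7.695
  [1.5→3.5]: (10.26+6.29)/2 × 2 = 16.55
  [3.5→4.5]: (6.29+4.67)/2 × 1 = 5.48
  [4.5→6]: (4.67+2.96)/2 × 1.5 = 5.7225
  Sum = 35.4475 µg/mL·h
Tail: C_last/k_e = 2.96/0.304 = 9.737
AUC_0→∞ (intranasal spray) = 35.4475 + 9.737 = 45.1845 µg/mL·h
F = (AUC_ev/D_ev)/(AUC_iv/D_iv) = (45.1845/250)/(29/100) = 0.180738/0.29 = 0.6232

F = 0.623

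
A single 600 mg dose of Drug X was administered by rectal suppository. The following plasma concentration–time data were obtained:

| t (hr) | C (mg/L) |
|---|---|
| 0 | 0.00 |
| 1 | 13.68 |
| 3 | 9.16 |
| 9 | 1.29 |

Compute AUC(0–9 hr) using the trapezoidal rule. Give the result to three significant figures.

AUC = 61.0 mg/L·hr

Trapezoidal AUC_0→9:
  [0→1]: (0.00+13.68)/2 × 1 = 6.84
  [1→3]: (13.68+9.16)/2 × 2 = 22.84
  [3→9]: (9.16+1.29)/2 × 6 = 31.35
  Sum = 61.03 mg/L·hr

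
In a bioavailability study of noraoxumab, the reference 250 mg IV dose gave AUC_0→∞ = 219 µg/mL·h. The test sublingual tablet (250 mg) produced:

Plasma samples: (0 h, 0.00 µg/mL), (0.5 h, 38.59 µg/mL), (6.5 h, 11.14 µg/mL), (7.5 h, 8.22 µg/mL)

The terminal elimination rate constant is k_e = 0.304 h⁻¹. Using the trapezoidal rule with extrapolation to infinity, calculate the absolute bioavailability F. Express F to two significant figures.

F = 0.89

Trapezoidal AUC_0→7.5 (sublingual tablet):
  [0→0.5]: (0.00+38.59)/2 × 0.5 = 9.6475
  [0.5→6.5]: (38.59+11.14)/2 × 6 = 149.19
  [6.5→7.5]: (11.14+8.22)/2 × 1 = 9.68
  Sum = 168.5175 µg/mL·h
Tail: C_last/k_e = 8.22/0.304 = 27.039
AUC_0→∞ (sublingual tablet) = 168.5175 + 27.039 = 195.5565 µg/mL·h
F = (AUC_ev/D_ev)/(AUC_iv/D_iv) = (195.5565/250)/(219/250) = 0.782226/0.876 = 0.8930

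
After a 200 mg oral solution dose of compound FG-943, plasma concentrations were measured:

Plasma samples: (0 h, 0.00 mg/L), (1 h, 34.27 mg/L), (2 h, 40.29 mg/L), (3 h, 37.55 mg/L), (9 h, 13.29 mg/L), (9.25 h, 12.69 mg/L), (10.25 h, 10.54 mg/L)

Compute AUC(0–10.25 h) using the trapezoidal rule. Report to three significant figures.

Trapezoidal AUC_0→10.25:
  [0→1]: (0.00+34.27)/2 × 1 = 17.135
  [1→2]: (34.27+40.29)/2 × 1 = 37.28
  [2→3]: (40.29+37.55)/2 × 1 = 38.92
  [3→9]: (37.55+13.29)/2 × 6 = 152.52
  [9→9.25]: (13.29+12.69)/2 × 0.25 = 3.2475
  [9.25→10.25]: (12.69+10.54)/2 × 1 = 11.615
  Sum = 260.7175 mg/L·h

AUC = 261 mg/L·h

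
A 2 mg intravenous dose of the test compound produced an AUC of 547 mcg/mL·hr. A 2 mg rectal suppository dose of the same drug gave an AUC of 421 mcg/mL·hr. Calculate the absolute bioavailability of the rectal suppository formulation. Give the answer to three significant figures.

F = 0.770

F = (AUC_ev / D_ev) / (AUC_iv / D_iv)
  = (421/2) / (547/2)
  = 210.5 / 273.5 = 0.7697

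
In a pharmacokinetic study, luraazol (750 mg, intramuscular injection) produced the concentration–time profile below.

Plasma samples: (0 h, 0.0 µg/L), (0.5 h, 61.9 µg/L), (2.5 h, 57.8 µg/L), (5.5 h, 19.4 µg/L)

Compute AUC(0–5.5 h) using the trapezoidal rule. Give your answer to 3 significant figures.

Trapezoidal AUC_0→5.5:
  [0→0.5]: (0.0+61.9)/2 × 0.5 = 15.475
  [0.5→2.5]: (61.9+57.8)/2 × 2 = 119.7
  [2.5→5.5]: (57.8+19.4)/2 × 3 = 115.8
  Sum = 250.975 µg/L·h

AUC = 251 µg/L·h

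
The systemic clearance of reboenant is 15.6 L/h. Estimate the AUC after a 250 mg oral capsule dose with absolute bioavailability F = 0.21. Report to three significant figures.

AUC = 3.37 mg/L·h

AUC_0→∞ = F × Dose / CL
        = 0.21 × 250 / 15.6 = 3.36538 mg/L·h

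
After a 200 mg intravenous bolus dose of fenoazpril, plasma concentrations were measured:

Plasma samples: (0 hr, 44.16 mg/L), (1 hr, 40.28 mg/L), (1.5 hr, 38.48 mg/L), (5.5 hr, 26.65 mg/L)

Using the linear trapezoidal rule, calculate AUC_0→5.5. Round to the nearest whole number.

AUC = 192 mg/L·hr

Trapezoidal AUC_0→5.5:
  [0→1]: (44.16+40.28)/2 × 1 = 42.22
  [1→1.5]: (40.28+38.48)/2 × 0.5 = 19.69
  [1.5→5.5]: (38.48+26.65)/2 × 4 = 130.26
  Sum = 192.17 mg/L·hr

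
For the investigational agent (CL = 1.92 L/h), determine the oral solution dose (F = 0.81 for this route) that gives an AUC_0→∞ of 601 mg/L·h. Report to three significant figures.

Dose = CL × AUC_0→∞ / F
     = 1.92 × 601 / 0.81 = 1424.59 mg

Dose = 1420 mg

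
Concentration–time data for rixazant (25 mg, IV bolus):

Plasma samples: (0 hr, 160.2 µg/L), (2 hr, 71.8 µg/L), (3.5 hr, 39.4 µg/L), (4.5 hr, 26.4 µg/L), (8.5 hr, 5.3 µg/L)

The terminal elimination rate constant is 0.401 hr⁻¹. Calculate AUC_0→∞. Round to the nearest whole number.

Trapezoidal AUC_0→8.5:
  [0→2]: (160.2+71.8)/2 × 2 = 232.0
  [2→3.5]: (71.8+39.4)/2 × 1.5 = 83.4
  [3.5→4.5]: (39.4+26.4)/2 × 1 = 32.9
  [4.5→8.5]: (26.4+5.3)/2 × 4 = 63.4
  Sum = 411.7 µg/L·hr
Extrapolated tail: C_last / k_e = 5.3 / 0.401 = 13.217
AUC_0→∞ = 411.7 + 13.217 = 424.917 µg/L·hr

AUC = 425 µg/L·hr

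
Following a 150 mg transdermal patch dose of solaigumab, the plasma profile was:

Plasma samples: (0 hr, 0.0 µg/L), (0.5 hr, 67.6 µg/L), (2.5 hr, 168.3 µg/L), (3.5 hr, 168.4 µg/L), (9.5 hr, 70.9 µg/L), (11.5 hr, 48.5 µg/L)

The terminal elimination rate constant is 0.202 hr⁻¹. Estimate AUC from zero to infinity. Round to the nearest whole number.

AUC = 1499 µg/L·hr

Trapezoidal AUC_0→11.5:
  [0→0.5]: (0.0+67.6)/2 × 0.5 = 16.9
  [0.5→2.5]: (67.6+168.3)/2 × 2 = 235.9
  [2.5→3.5]: (168.3+168.4)/2 × 1 = 168.35
  [3.5→9.5]: (168.4+70.9)/2 × 6 = 717.9
  [9.5→11.5]: (70.9+48.5)/2 × 2 = 119.4
  Sum = 1258.45 µg/L·hr
Extrapolated tail: C_last / k_e = 48.5 / 0.202 = 240.099
AUC_0→∞ = 1258.45 + 240.099 = 1498.549 µg/L·hr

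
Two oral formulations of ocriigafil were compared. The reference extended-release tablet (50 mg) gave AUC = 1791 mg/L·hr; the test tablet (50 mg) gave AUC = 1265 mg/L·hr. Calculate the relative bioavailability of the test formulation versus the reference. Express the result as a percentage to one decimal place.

F_rel = (AUC_test/D_test) / (AUC_ref/D_ref)
      = (1265/50) / (1791/50)
      = 25.3 / 35.82 = 0.7063 = 70.63%

F_rel = 70.6%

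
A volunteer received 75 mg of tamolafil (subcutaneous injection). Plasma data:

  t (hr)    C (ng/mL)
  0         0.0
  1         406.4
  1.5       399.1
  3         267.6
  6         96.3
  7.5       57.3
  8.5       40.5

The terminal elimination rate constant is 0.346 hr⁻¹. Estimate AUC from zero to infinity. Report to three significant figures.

AUC = 1730 ng/mL·hr

Trapezoidal AUC_0→8.5:
  [0→1]: (0.0+406.4)/2 × 1 = 203.2
  [1→1.5]: (406.4+399.1)/2 × 0.5 = 201.375
  [1.5→3]: (399.1+267.6)/2 × 1.5 = 500.025
  [3→6]: (267.6+96.3)/2 × 3 = 545.85
  [6→7.5]: (96.3+57.3)/2 × 1.5 = 115.2
  [7.5→8.5]: (57.3+40.5)/2 × 1 = 48.9
  Sum = 1614.55 ng/mL·hr
Extrapolated tail: C_last / k_e = 40.5 / 0.346 = 117.052
AUC_0→∞ = 1614.55 + 117.052 = 1731.602 ng/mL·hr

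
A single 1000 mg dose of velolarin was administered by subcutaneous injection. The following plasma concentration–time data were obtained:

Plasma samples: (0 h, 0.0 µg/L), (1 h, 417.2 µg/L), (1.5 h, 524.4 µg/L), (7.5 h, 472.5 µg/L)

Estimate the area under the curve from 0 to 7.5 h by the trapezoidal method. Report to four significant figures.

AUC = 3435 µg/L·h

Trapezoidal AUC_0→7.5:
  [0→1]: (0.0+417.2)/2 × 1 = 208.6
  [1→1.5]: (417.2+524.4)/2 × 0.5 = 235.4
  [1.5→7.5]: (524.4+472.5)/2 × 6 = 2990.7
  Sum = 3434.7 µg/L·h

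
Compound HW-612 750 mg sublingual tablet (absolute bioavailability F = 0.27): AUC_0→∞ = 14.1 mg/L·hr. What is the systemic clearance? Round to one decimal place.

CL = F × Dose / AUC_0→∞
   = 0.27 × 750 / 14.1 = 14.3617 L/hr

CL = 14.4 L/hr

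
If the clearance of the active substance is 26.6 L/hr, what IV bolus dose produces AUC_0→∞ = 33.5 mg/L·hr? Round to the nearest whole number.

Dose = 891 mg

Dose_iv = CL × AUC_0→∞
     = 26.6 × 33.5 = 891.1 mg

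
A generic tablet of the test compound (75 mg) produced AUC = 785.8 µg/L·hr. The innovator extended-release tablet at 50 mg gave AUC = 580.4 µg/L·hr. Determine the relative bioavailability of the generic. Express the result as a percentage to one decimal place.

F_rel = (AUC_test/D_test) / (AUC_ref/D_ref)
      = (785.8/75) / (580.4/50)
      = 10.4773 / 11.608 = 0.9026 = 90.26%

F_rel = 90.3%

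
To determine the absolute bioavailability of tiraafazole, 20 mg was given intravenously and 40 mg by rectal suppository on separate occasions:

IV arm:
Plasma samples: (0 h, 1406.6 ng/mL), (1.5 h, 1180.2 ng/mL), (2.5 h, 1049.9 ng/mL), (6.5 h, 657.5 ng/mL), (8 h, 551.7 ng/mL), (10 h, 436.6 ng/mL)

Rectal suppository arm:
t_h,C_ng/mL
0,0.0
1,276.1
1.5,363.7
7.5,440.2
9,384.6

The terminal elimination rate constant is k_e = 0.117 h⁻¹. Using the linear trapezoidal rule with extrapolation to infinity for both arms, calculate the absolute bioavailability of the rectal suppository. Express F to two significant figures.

F = 0.27

Trapezoidal AUC_0→10 (IV):
  [0→1.5]: (1406.6+1180.2)/2 × 1.5 = 1940.1
  [1.5→2.5]: (1180.2+1049.9)/2 × 1 = 1115.05
  [2.5→6.5]: (1049.9+657.5)/2 × 4 = 3414.8
  [6.5→8]: (657.5+551.7)/2 × 1.5 = 906.9
  [8→10]: (551.7+436.6)/2 × 2 = 988.3
  Sum = 8365.15 ng/mL·h
IV tail: 436.6/0.117 = 3731.624; AUC_iv,0→∞ = 8365.15 + 3731.624 = 12096.774 ng/mL·h
Trapezoidal AUC_0→9 (rectal suppository):
  [0→1]: (0.0+276.1)/2 × 1 = 138.05
  [1→1.5]: (276.1+363.7)/2 × 0.5 = 159.95
  [1.5→7.5]: (363.7+440.2)/2 × 6 = 2411.7
  [7.5→9]: (440.2+384.6)/2 × 1.5 = 618.6
  Sum = 3328.3 ng/mL·h
rectal suppository tail: 384.6/0.117 = 3287.179; AUC_ev,0→∞ = 3328.3 + 3287.179 = 6615.479 ng/mL·h
F = (AUC_ev/D_ev)/(AUC_iv/D_iv) = (6615.479/40)/(12096.774/20) = 165.387/604.8387 = 0.2734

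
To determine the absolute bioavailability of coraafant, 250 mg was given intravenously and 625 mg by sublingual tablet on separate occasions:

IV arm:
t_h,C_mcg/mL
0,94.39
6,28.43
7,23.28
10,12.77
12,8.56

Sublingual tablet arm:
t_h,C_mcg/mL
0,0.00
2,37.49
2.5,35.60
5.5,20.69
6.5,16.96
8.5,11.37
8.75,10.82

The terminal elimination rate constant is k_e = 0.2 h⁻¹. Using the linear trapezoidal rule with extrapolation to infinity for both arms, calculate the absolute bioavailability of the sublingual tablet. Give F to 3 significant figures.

F = 0.191

Trapezoidal AUC_0→12 (IV):
  [0→6]: (94.39+28.43)/2 × 6 = 368.46
  [6→7]: (28.43+23.28)/2 × 1 = 25.855
  [7→10]: (23.28+12.77)/2 × 3 = 54.075
  [10→12]: (12.77+8.56)/2 × 2 = 21.33
  Sum = 469.72 mcg/mL·h
IV tail: 8.56/0.2 = 42.800; AUC_iv,0→∞ = 469.72 + 42.800 = 512.52 mcg/mL·h
Trapezoidal AUC_0→8.75 (sublingual tablet):
  [0→2]: (0.00+37.49)/2 × 2 = 37.49
  [2→2.5]: (37.49+35.60)/2 × 0.5 = 18.2725
  [2.5→5.5]: (35.60+20.69)/2 × 3 = 84.435
  [5.5→6.5]: (20.69+16.96)/2 × 1 = 18.825
  [6.5→8.5]: (16.96+11.37)/2 × 2 = 28.33
  [8.5→8.75]: (11.37+10.82)/2 × 0.25 = 2.77375
  Sum = 190.12625 mcg/mL·h
sublingual tablet tail: 10.82/0.2 = 54.100; AUC_ev,0→∞ = 190.12625 + 54.100 = 244.22625 mcg/mL·h
F = (AUC_ev/D_ev)/(AUC_iv/D_iv) = (244.22625/625)/(512.52/250) = 0.390762/2.05008 = 0.1906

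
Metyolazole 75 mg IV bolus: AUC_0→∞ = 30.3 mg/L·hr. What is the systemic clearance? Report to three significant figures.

CL = Dose_iv / AUC_0→∞
   = 75 / 30.3 = 2.47525 L/hr

CL = 2.48 L/hr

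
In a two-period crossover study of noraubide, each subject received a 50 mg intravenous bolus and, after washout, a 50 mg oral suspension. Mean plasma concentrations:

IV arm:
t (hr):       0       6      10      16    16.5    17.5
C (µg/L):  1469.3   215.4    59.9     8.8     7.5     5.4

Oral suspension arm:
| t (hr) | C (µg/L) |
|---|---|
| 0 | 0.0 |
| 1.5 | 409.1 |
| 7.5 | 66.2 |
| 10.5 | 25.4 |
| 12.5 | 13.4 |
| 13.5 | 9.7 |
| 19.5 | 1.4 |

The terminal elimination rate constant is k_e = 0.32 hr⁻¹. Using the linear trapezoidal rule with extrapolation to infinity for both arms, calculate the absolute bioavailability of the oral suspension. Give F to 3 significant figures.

F = 0.335

Trapezoidal AUC_0→17.5 (IV):
  [0→6]: (1469.3+215.4)/2 × 6 = 5054.1
  [6→10]: (215.4+59.9)/2 × 4 = 550.6
  [10→16]: (59.9+8.8)/2 × 6 = 206.1
  [16→16.5]: (8.8+7.5)/2 × 0.5 = 4.075
  [16.5→17.5]: (7.5+5.4)/2 × 1 = 6.45
  Sum = 5821.325 µg/L·hr
IV tail: 5.4/0.32 = 16.875; AUC_iv,0→∞ = 5821.325 + 16.875 = 5838.2 µg/L·hr
Trapezoidal AUC_0→19.5 (oral suspension):
  [0→1.5]: (0.0+409.1)/2 × 1.5 = 306.825
  [1.5→7.5]: (409.1+66.2)/2 × 6 = 1425.9
  [7.5→10.5]: (66.2+25.4)/2 × 3 = 137.4
  [10.5→12.5]: (25.4+13.4)/2 × 2 = 38.8
  [12.5→13.5]: (13.4+9.7)/2 × 1 = 11.55
  [13.5→19.5]: (9.7+1.4)/2 × 6 = 33.3
  Sum = 1953.775 µg/L·hr
oral suspension tail: 1.4/0.32 = 4.375; AUC_ev,0→∞ = 1953.775 + 4.375 = 1958.15 µg/L·hr
F = (AUC_ev/D_ev)/(AUC_iv/D_iv) = (1958.15/50)/(5838.2/50) = 39.163/116.764 = 0.3354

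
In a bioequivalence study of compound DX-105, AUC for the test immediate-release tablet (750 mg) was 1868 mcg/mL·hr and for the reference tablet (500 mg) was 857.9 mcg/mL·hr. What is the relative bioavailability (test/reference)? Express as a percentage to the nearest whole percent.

F_rel = 145%

F_rel = (AUC_test/D_test) / (AUC_ref/D_ref)
      = (1868/750) / (857.9/500)
      = 2.49067 / 1.7158 = 1.4516 = 145.16%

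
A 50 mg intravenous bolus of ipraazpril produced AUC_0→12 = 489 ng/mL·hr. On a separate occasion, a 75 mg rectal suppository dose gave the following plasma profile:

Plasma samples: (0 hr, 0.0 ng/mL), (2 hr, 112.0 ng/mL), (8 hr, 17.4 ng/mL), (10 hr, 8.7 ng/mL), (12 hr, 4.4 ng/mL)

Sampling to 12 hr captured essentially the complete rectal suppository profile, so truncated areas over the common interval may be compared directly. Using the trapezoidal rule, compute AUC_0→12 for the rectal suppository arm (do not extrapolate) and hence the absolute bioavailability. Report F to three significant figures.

Trapezoidal AUC_0→12 (rectal suppository):
  [0→2]: (0.0+112.0)/2 × 2 = 112.0
  [2→8]: (112.0+17.4)/2 × 6 = 388.2
  [8→10]: (17.4+8.7)/2 × 2 = 26.1
  [10→12]: (8.7+4.4)/2 × 2 = 13.1
  Sum = 539.4 ng/mL·hr
F = (AUC_ev/D_ev)/(AUC_iv/D_iv) = (539.4/75)/(489/50) = 7.192/9.78 = 0.7354

F = 0.735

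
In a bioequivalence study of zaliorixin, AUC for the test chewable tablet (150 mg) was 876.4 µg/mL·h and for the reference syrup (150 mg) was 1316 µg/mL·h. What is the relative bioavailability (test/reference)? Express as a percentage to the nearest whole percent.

F_rel = (AUC_test/D_test) / (AUC_ref/D_ref)
      = (876.4/150) / (1316/150)
      = 5.84267 / 8.77333 = 0.6660 = 66.60%

F_rel = 67%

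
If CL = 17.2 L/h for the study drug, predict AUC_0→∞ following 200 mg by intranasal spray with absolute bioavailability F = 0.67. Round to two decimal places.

AUC = 7.79 mg/L·h

AUC_0→∞ = F × Dose / CL
        = 0.67 × 200 / 17.2 = 7.7907 mg/L·h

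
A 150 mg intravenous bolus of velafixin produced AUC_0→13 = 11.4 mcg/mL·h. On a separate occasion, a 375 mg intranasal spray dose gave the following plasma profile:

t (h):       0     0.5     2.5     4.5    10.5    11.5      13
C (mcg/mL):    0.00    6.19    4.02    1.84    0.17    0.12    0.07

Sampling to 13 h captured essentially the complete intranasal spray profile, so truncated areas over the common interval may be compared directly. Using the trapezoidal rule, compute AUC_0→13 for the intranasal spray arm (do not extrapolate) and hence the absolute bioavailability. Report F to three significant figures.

F = 0.840

Trapezoidal AUC_0→13 (intranasal spray):
  [0→0.5]: (0.00+6.19)/2 × 0.5 = 1.5475
  [0.5→2.5]: (6.19+4.02)/2 × 2 = 10.21
  [2.5→4.5]: (4.02+1.84)/2 × 2 = 5.86
  [4.5→10.5]: (1.84+0.17)/2 × 6 = 6.03
  [10.5→11.5]: (0.17+0.12)/2 × 1 = 0.145
  [11.5→13]: (0.12+0.07)/2 × 1.5 = 0.1425
  Sum = 23.935 mcg/mL·h
F = (AUC_ev/D_ev)/(AUC_iv/D_iv) = (23.935/375)/(11.4/150) = 0.0638267/0.076 = 0.8398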